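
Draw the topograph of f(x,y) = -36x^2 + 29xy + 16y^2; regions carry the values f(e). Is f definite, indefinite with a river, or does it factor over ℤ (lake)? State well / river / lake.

D = b²−4ac = 29² − 4·(-36)·16 = 3145
D > 0 non-square ⇒ indefinite ⇒ periodic river

river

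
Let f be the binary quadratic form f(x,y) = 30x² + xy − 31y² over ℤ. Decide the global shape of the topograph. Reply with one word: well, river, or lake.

D = b²−4ac = 1² − 4·30·(-31) = 3721
D = 61² is a perfect square ⇒ form factors over ℤ ⇒ lakes

lake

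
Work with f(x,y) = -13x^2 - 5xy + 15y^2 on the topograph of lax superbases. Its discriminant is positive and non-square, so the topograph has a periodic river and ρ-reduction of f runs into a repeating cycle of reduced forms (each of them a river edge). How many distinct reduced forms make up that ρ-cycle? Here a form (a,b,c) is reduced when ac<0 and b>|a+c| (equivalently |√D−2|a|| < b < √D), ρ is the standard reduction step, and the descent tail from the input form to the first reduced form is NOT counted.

D = 805, ⌊√D⌋ = 28
descent: ρ → (15,5,-13)  [lands on river]
river: ρ → (-13,21,7)
river: ρ → (7,21,-13)
river: ρ → (-13,5,15)
river: ρ → (15,25,-3)
river: ρ → (-3,23,23)
river: ρ → (23,23,-3)
river: ρ → (-3,25,15)
ρ-cycle length = 8 (tail of 1 descent step not counted)

8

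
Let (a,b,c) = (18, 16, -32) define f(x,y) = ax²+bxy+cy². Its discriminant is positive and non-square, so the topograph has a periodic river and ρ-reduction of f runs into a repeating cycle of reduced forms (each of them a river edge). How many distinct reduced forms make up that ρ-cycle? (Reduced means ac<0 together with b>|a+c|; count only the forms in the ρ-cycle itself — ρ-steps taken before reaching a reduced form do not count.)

D = 2560, ⌊√D⌋ = 50
river: ρ → (-32,48,2)
river: ρ → (2,48,-32)
river: ρ → (-32,16,18)
river: ρ → (18,20,-30)
river: ρ → (-30,40,8)
river: ρ → (8,40,-30)
river: ρ → (-30,20,18)
river: ρ → (18,16,-32)
ρ-cycle length = 8 (tail of 0 descent steps not counted)

8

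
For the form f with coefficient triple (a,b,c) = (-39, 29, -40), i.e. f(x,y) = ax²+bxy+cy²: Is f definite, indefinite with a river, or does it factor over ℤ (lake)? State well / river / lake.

D = b²−4ac = 29² − 4·(-39)·(-40) = -5399
D < 0 ⇒ definite ⇒ every region one sign ⇒ single well

well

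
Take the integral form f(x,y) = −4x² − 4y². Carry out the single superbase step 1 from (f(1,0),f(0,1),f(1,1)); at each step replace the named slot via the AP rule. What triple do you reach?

start (-4,-4,-8) = (f(1,0),f(0,1),f(1,1))
replace slot 1: 2·((-4)+(-8)) − (-4) = -20 → (-20,-4,-8)

-20,-4,-8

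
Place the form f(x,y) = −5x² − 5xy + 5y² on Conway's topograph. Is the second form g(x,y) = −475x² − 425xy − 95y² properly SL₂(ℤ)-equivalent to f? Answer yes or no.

D₁ = 125, D₂ = 125
river cycle of f (length 2): (5, 5, -5), (-5, 5, 5)
river cycle of g (length 2): (-5, 5, 5), (5, 5, -5)
cycles coincide ⇒ equivalent

yes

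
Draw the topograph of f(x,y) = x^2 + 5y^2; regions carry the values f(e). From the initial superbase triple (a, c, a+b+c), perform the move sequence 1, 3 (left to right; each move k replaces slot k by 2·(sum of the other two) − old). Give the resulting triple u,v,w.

start (1,5,6) = (f(1,0),f(0,1),f(1,1))
replace slot 1: 2·(5+6) − 1 = 21 → (21,5,6)
replace slot 3: 2·(21+5) − 6 = 46 → (21,5,46)

21,5,46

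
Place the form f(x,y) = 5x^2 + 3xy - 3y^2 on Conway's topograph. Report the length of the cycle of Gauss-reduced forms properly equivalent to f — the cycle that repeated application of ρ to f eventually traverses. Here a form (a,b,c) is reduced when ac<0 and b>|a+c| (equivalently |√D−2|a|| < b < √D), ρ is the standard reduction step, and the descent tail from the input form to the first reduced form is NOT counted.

D = 69, ⌊√D⌋ = 8
river: ρ → (-3,3,5)
river: ρ → (5,7,-1)
river: ρ → (-1,7,5)
river: ρ → (5,3,-3)
ρ-cycle length = 4 (tail of 0 descent steps not counted)

4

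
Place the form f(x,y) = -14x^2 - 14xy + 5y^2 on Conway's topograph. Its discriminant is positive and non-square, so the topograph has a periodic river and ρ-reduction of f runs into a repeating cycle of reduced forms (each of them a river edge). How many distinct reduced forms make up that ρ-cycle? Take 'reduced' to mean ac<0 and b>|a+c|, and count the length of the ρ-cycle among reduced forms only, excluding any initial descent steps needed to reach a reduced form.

D = 476, ⌊√D⌋ = 21
descent: ρ → (5,14,-14)  [lands on river]
river: ρ → (-14,14,5)
river: ρ → (5,16,-11)
river: ρ → (-11,6,10)
river: ρ → (10,14,-7)
river: ρ → (-7,14,10)
river: ρ → (10,6,-11)
river: ρ → (-11,16,5)
ρ-cycle length = 8 (tail of 1 descent step not counted)

8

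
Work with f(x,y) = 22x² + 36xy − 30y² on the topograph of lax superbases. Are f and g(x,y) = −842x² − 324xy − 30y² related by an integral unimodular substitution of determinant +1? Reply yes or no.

D₁ = 3936, D₂ = 3936
river cycle of f (length 14): (-30, 24, 28), (28, 32, -26), (-26, 20, 34), (34, 48, -12), (-12, 48, 34), (34, 20, -26), (-26, 32, 28), (28, 24, -30), (-30, 36, 22), (22, 52, -14), … (4 more)
river cycle of g (length 14): (-30, 24, 28), (28, 32, -26), (-26, 20, 34), (34, 48, -12), (-12, 48, 34), (34, 20, -26), (-26, 32, 28), (28, 24, -30), (-30, 36, 22), (22, 52, -14), … (4 more)
cycles coincide ⇒ equivalent

yes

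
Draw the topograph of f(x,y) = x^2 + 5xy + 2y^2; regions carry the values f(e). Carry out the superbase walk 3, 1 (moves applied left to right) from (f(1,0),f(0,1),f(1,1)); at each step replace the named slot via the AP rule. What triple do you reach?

start (1,2,8) = (f(1,0),f(0,1),f(1,1))
replace slot 3: 2·(1+2) − 8 = -2 → (1,2,-2)
replace slot 1: 2·(2+(-2)) − 1 = -1 → (-1,2,-2)

-1,2,-2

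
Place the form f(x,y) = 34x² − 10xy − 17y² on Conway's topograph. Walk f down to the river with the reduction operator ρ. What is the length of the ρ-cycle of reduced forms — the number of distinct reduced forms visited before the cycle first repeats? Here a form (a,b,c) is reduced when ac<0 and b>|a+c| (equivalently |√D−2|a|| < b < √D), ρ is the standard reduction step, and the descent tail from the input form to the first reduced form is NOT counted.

D = 2412, ⌊√D⌋ = 49
descent: ρ → (-17,44,7)  [lands on river]
river: ρ → (7,40,-29)
river: ρ → (-29,18,18)
river: ρ → (18,18,-29)
river: ρ → (-29,40,7)
river: ρ → (7,44,-17)
river: ρ → (-17,24,27)
river: ρ → (27,30,-14)
river: ρ → (-14,26,31)
river: ρ → (31,36,-9)
river: ρ → (-9,36,31)
river: ρ → (31,26,-14)
river: ρ → (-14,30,27)
river: ρ → (27,24,-17)
ρ-cycle length = 14 (tail of 1 descent step not counted)

14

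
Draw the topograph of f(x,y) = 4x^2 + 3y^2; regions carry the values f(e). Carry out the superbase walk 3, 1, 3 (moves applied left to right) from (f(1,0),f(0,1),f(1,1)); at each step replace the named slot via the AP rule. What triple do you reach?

start (4,3,7) = (f(1,0),f(0,1),f(1,1))
replace slot 3: 2·(4+3) − 7 = 7 → (4,3,7)
replace slot 1: 2·(3+7) − 4 = 16 → (16,3,7)
replace slot 3: 2·(16+3) − 7 = 31 → (16,3,31)

16,3,31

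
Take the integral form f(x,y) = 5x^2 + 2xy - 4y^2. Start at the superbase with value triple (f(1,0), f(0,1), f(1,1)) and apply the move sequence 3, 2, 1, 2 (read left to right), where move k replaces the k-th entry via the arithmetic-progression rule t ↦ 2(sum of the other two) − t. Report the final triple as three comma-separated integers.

start (5,-4,3) = (f(1,0),f(0,1),f(1,1))
replace slot 3: 2·(5+(-4)) − 3 = -1 → (5,-4,-1)
replace slot 2: 2·(5+(-1)) − (-4) = 12 → (5,12,-1)
replace slot 1: 2·(12+(-1)) − 5 = 17 → (17,12,-1)
replace slot 2: 2·(17+(-1)) − 12 = 20 → (17,20,-1)

17,20,-1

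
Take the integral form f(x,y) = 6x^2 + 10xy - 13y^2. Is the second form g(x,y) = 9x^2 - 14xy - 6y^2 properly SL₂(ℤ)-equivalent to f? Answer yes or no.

D₁ = 412, D₂ = 412
river cycle of f (length 12): (-13, 16, 3), (3, 20, -1), (-1, 20, 3), (3, 16, -13), (-13, 10, 6), (6, 14, -9), (-9, 4, 11), (11, 18, -2), (-2, 18, 11), (11, 4, -9), … (2 more)
river cycle of g (length 12): (-6, 14, 9), (9, 4, -11), (-11, 18, 2), (2, 18, -11), (-11, 4, 9), (9, 14, -6), (-6, 10, 13), (13, 16, -3), (-3, 20, 1), (1, 20, -3), … (2 more)
cycles differ ⇒ inequivalent

no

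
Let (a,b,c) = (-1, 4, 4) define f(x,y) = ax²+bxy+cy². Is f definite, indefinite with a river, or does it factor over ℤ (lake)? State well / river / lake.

D = b²−4ac = 4² − 4·(-1)·4 = 32
D > 0 non-square ⇒ indefinite ⇒ periodic river

river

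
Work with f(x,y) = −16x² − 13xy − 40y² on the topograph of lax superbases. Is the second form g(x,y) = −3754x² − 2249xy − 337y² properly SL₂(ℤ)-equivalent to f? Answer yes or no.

D₁ = -2391, D₂ = -2391
f is negative-definite; reduce −f:
−f: reduced (well bottom): (16,13,40) with a≤c, −a<b≤a
flip sign back: reduced form of f is (-16,-13,-40)
g is negative-definite; reduce −g:
−g: flip: (3754,2249,337)→(337,-2249,3754)
−g: translate: b→-227 (≡-2249 mod 674), so (337,-2249,3754)→(337,-227,40)
−g: flip: (337,-227,40)→(40,227,337)
−g: translate: b→-13 (≡227 mod 80), so (40,227,337)→(40,-13,16)
−g: flip: (40,-13,16)→(16,13,40)
−g: reduced (well bottom): (16,13,40) with a≤c, −a<b≤a
flip sign back: reduced form of g is (-16,-13,-40)
reduced forms (-16, -13, -40) vs (-16, -13, -40) ⇒ equivalent

yes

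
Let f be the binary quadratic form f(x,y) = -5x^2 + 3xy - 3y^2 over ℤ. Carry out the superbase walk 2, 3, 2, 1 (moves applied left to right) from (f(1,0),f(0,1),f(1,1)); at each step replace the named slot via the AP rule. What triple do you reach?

start (-5,-3,-5) = (f(1,0),f(0,1),f(1,1))
replace slot 2: 2·((-5)+(-5)) − (-3) = -17 → (-5,-17,-5)
replace slot 3: 2·((-5)+(-17)) − (-5) = -39 → (-5,-17,-39)
replace slot 2: 2·((-5)+(-39)) − (-17) = -71 → (-5,-71,-39)
replace slot 1: 2·((-71)+(-39)) − (-5) = -215 → (-215,-71,-39)

-215,-71,-39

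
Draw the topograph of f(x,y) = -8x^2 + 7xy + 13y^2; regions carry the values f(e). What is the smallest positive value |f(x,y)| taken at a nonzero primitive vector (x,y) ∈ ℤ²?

river: ρ → (13,19,-2)
river: ρ → (-2,21,3)
river: ρ → (3,21,-2)
river: ρ → (-2,19,13)
river: ρ → (13,7,-8)
river: ρ → (-8,9,12)
river: ρ → (12,15,-5)
river: ρ → (-5,15,12)
river: ρ → (12,9,-8)
river: ρ → (-8,7,13)
closes: descent 0, river 10
min |a| on river = 2

2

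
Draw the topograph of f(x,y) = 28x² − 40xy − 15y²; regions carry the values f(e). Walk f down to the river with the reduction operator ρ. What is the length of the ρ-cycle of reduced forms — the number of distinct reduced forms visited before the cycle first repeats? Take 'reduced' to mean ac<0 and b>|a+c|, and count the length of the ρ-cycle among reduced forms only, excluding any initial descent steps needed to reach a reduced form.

D = 3280, ⌊√D⌋ = 57
descent: ρ → (-15,40,28)  [lands on river]
river: ρ → (28,16,-27)
river: ρ → (-27,38,17)
river: ρ → (17,30,-35)
river: ρ → (-35,40,12)
river: ρ → (12,56,-3)
river: ρ → (-3,52,48)
river: ρ → (48,44,-7)
river: ρ → (-7,54,13)
river: ρ → (13,50,-15)
ρ-cycle length = 10 (tail of 1 descent step not counted)

10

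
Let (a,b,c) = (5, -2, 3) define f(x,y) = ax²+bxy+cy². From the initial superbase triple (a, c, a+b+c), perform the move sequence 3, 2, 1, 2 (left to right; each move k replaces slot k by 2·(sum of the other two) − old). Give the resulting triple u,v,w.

start (5,3,6) = (f(1,0),f(0,1),f(1,1))
replace slot 3: 2·(5+3) − 6 = 10 → (5,3,10)
replace slot 2: 2·(5+10) − 3 = 27 → (5,27,10)
replace slot 1: 2·(27+10) − 5 = 69 → (69,27,10)
replace slot 2: 2·(69+10) − 27 = 131 → (69,131,10)

69,131,10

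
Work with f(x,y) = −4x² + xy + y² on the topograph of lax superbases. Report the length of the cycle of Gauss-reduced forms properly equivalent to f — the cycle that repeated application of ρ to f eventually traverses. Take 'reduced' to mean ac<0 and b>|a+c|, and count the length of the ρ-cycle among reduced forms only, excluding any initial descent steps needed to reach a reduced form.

D = 17, ⌊√D⌋ = 4
descent: ρ → (1,3,-2)  [lands on river]
river: ρ → (-2,1,2)
river: ρ → (2,3,-1)
river: ρ → (-1,3,2)
river: ρ → (2,1,-2)
river: ρ → (-2,3,1)
ρ-cycle length = 6 (tail of 1 descent step not counted)

6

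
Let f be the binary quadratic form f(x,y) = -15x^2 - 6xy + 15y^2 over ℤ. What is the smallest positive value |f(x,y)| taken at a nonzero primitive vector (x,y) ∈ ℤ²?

descent: ρ → (15,6,-15)  [lands on river]
river: ρ → (-15,24,6)
river: ρ → (6,24,-15)
river: ρ → (-15,6,15)
river: ρ → (15,24,-6)
river: ρ → (-6,24,15)
closes: descent 1, river 6
min |a| on river = 6

6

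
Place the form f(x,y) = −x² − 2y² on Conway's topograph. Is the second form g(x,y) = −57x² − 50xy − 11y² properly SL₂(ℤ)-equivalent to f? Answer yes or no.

D₁ = -8, D₂ = -8
f is negative-definite; reduce −f:
−f: reduced (well bottom): (1,0,2) with a≤c, −a<b≤a
flip sign back: reduced form of f is (-1,0,-2)
g is negative-definite; reduce −g:
−g: flip: (57,50,11)→(11,-50,57)
−g: translate: b→-6 (≡-50 mod 22), so (11,-50,57)→(11,-6,1)
−g: flip: (11,-6,1)→(1,6,11)
−g: translate: b→0 (≡6 mod 2), so (1,6,11)→(1,0,2)
−g: reduced (well bottom): (1,0,2) with a≤c, −a<b≤a
flip sign back: reduced form of g is (-1,0,-2)
reduced forms (-1, 0, -2) vs (-1, 0, -2) ⇒ equivalent

yes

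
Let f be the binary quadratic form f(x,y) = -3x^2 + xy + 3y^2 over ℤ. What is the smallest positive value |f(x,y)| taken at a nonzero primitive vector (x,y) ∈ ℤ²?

river: ρ → (3,5,-1)
river: ρ → (-1,5,3)
river: ρ → (3,1,-3)
river: ρ → (-3,5,1)
river: ρ → (1,5,-3)
river: ρ → (-3,1,3)
closes: descent 0, river 6
min |a| on river = 1

1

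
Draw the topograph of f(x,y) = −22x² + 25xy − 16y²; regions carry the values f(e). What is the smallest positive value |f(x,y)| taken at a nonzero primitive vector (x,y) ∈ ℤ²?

translate: b→19 (≡-25 mod 44), so (22,-25,16)→(22,19,13)
flip: (22,19,13)→(13,-19,22)
translate: b→7 (≡-19 mod 26), so (13,-19,22)→(13,7,16)
reduced (well bottom): (13,7,16) with a≤c, −a<b≤a
well minimum |f| = |-13| = 13 (negative-definite)

13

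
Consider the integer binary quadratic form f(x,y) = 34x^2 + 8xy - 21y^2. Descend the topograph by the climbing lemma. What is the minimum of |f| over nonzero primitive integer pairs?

descent: ρ → (-21,34,21)  [lands on river]
river: ρ → (21,50,-5)
river: ρ → (-5,50,21)
river: ρ → (21,34,-21)
river: ρ → (-21,50,5)
river: ρ → (5,50,-21)
closes: descent 1, river 6
min |a| on river = 5

5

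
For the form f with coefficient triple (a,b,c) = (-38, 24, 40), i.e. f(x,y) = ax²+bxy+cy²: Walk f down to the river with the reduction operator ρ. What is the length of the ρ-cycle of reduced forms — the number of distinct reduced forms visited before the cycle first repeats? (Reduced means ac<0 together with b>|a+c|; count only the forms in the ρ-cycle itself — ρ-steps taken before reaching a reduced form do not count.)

D = 6656, ⌊√D⌋ = 81
river: ρ → (40,56,-22)
river: ρ → (-22,76,10)
river: ρ → (10,64,-64)
river: ρ → (-64,64,10)
river: ρ → (10,76,-22)
river: ρ → (-22,56,40)
river: ρ → (40,24,-38)
river: ρ → (-38,52,26)
river: ρ → (26,52,-38)
river: ρ → (-38,24,40)
ρ-cycle length = 10 (tail of 0 descent steps not counted)

10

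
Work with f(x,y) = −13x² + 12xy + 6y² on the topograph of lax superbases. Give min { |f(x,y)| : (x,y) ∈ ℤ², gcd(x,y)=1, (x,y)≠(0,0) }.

river: ρ → (6,12,-13)
river: ρ → (-13,14,5)
river: ρ → (5,16,-10)
river: ρ → (-10,4,11)
river: ρ → (11,18,-3)
river: ρ → (-3,18,11)
river: ρ → (11,4,-10)
river: ρ → (-10,16,5)
river: ρ → (5,14,-13)
river: ρ → (-13,12,6)
closes: descent 0, river 10
min |a| on river = 3

3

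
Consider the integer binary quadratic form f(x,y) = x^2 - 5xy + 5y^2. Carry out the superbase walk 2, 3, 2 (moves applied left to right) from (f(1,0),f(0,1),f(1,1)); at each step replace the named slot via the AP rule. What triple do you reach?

start (1,5,1) = (f(1,0),f(0,1),f(1,1))
replace slot 2: 2·(1+1) − 5 = -1 → (1,-1,1)
replace slot 3: 2·(1+(-1)) − 1 = -1 → (1,-1,-1)
replace slot 2: 2·(1+(-1)) − (-1) = 1 → (1,1,-1)

1,1,-1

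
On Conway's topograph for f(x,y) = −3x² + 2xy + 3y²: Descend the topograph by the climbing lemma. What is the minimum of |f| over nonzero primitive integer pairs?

river: ρ → (3,4,-2)
river: ρ → (-2,4,3)
river: ρ → (3,2,-3)
river: ρ → (-3,4,2)
river: ρ → (2,4,-3)
river: ρ → (-3,2,3)
closes: descent 0, river 6
min |a| on river = 2

2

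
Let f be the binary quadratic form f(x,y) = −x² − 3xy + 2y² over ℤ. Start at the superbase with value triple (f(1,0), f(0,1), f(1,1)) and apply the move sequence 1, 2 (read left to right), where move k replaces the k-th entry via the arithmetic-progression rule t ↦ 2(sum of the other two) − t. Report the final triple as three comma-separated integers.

start (-1,2,-2) = (f(1,0),f(0,1),f(1,1))
replace slot 1: 2·(2+(-2)) − (-1) = 1 → (1,2,-2)
replace slot 2: 2·(1+(-2)) − 2 = -4 → (1,-4,-2)

1,-4,-2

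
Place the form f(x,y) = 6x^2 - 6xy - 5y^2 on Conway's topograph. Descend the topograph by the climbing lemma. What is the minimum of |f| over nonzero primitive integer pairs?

descent: ρ → (-5,6,6)  [lands on river]
river: ρ → (6,6,-5)
river: ρ → (-5,4,7)
river: ρ → (7,10,-2)
river: ρ → (-2,10,7)
river: ρ → (7,4,-5)
closes: descent 1, river 6
min |a| on river = 2

2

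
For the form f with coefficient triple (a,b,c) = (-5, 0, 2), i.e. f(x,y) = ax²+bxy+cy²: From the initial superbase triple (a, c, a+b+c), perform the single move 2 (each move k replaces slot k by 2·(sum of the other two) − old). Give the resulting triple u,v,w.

start (-5,2,-3) = (f(1,0),f(0,1),f(1,1))
replace slot 2: 2·((-5)+(-3)) − 2 = -18 → (-5,-18,-3)

-5,-18,-3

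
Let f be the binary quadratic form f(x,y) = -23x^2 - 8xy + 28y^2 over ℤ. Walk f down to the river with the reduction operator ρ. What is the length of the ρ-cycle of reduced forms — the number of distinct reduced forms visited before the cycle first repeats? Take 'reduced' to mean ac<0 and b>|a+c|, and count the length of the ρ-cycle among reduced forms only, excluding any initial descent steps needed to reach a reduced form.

D = 2640, ⌊√D⌋ = 51
descent: ρ → (28,8,-23)  [lands on river]
river: ρ → (-23,38,13)
river: ρ → (13,40,-20)
river: ρ → (-20,40,13)
river: ρ → (13,38,-23)
river: ρ → (-23,8,28)
river: ρ → (28,48,-3)
river: ρ → (-3,48,28)
ρ-cycle length = 8 (tail of 1 descent step not counted)

8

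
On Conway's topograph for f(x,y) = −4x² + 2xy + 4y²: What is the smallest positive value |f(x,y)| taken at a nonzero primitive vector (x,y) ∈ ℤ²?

river: ρ → (4,6,-2)
river: ρ → (-2,6,4)
river: ρ → (4,2,-4)
river: ρ → (-4,6,2)
river: ρ → (2,6,-4)
river: ρ → (-4,2,4)
closes: descent 0, river 6
min |a| on river = 2

2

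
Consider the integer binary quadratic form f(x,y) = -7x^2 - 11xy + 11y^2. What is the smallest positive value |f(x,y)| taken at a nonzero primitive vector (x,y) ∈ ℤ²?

descent: ρ → (11,11,-7)  [lands on river]
river: ρ → (-7,17,5)
river: ρ → (5,13,-13)
river: ρ → (-13,13,5)
river: ρ → (5,17,-7)
river: ρ → (-7,11,11)
closes: descent 1, river 6
min |a| on river = 5

5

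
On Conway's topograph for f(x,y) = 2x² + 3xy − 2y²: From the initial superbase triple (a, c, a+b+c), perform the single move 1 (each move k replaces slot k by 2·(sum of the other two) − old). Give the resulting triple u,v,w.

start (2,-2,3) = (f(1,0),f(0,1),f(1,1))
replace slot 1: 2·((-2)+3) − 2 = 0 → (0,-2,3)

0,-2,3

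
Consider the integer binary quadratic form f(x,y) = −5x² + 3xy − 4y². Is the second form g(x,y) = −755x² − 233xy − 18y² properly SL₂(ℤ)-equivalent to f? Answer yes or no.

D₁ = -71, D₂ = -71
f is negative-definite; reduce −f:
−f: flip: (5,-3,4)→(4,3,5)
−f: reduced (well bottom): (4,3,5) with a≤c, −a<b≤a
flip sign back: reduced form of f is (-4,-3,-5)
g is negative-definite; reduce −g:
−g: flip: (755,233,18)→(18,-233,755)
−g: translate: b→-17 (≡-233 mod 36), so (18,-233,755)→(18,-17,5)
−g: flip: (18,-17,5)→(5,17,18)
−g: translate: b→-3 (≡17 mod 10), so (5,17,18)→(5,-3,4)
−g: flip: (5,-3,4)→(4,3,5)
−g: reduced (well bottom): (4,3,5) with a≤c, −a<b≤a
flip sign back: reduced form of g is (-4,-3,-5)
reduced forms (-4, -3, -5) vs (-4, -3, -5) ⇒ equivalent

yes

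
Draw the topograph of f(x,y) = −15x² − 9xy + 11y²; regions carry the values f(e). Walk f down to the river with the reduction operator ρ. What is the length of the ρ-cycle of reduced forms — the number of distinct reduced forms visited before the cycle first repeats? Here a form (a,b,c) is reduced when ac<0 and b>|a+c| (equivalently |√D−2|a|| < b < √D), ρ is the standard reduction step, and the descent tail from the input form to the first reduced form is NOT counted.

D = 741, ⌊√D⌋ = 27
descent: ρ → (11,9,-15)  [lands on river]
river: ρ → (-15,21,5)
river: ρ → (5,19,-19)
river: ρ → (-19,19,5)
river: ρ → (5,21,-15)
river: ρ → (-15,9,11)
river: ρ → (11,13,-13)
river: ρ → (-13,13,11)
ρ-cycle length = 8 (tail of 1 descent step not counted)

8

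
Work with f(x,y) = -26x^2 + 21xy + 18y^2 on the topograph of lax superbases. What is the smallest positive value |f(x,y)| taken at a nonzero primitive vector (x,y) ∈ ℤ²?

river: ρ → (18,15,-29)
river: ρ → (-29,43,4)
river: ρ → (4,45,-18)
river: ρ → (-18,27,22)
river: ρ → (22,17,-23)
river: ρ → (-23,29,16)
river: ρ → (16,35,-17)
river: ρ → (-17,33,18)
river: ρ → (18,39,-11)
river: ρ → (-11,27,36)
river: ρ → (36,45,-2)
river: ρ → (-2,47,13)
river: ρ → (13,31,-26)
river: ρ → (-26,21,18)
closes: descent 0, river 14
min |a| on river = 2

2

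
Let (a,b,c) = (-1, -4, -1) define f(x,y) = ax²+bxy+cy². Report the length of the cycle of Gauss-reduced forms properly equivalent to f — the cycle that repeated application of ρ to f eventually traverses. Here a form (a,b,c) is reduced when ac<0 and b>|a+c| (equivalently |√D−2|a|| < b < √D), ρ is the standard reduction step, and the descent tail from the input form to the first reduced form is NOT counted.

D = 12, ⌊√D⌋ = 3
descent: ρ → (-1,2,2)  [lands on river]
river: ρ → (2,2,-1)
ρ-cycle length = 2 (tail of 1 descent step not counted)

2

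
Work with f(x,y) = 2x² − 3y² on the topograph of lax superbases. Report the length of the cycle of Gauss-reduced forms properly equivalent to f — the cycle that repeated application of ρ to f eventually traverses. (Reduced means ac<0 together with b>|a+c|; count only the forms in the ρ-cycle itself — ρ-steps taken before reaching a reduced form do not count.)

D = 24, ⌊√D⌋ = 4
descent: ρ → (-3,0,2)
descent: ρ → (2,4,-1)  [lands on river]
river: ρ → (-1,4,2)
ρ-cycle length = 2 (tail of 2 descent steps not counted)

2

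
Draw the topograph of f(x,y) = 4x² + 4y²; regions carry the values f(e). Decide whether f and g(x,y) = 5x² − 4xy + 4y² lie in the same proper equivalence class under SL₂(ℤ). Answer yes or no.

D₁ = -64, D₂ = -64
f: reduced (well bottom): (4,0,4) with a≤c, −a<b≤a
g: flip: (5,-4,4)→(4,4,5)
g: reduced (well bottom): (4,4,5) with a≤c, −a<b≤a
reduced forms (4, 0, 4) vs (4, 4, 5) ⇒ inequivalent

no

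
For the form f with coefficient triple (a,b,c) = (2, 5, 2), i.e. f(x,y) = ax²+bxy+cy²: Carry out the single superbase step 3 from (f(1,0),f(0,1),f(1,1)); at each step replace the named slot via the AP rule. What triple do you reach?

start (2,2,9) = (f(1,0),f(0,1),f(1,1))
replace slot 3: 2·(2+2) − 9 = -1 → (2,2,-1)

2,2,-1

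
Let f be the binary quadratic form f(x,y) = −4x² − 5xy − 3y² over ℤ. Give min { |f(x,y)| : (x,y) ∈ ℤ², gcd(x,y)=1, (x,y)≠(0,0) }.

translate: b→-3 (≡5 mod 8), so (4,5,3)→(4,-3,2)
flip: (4,-3,2)→(2,3,4)
translate: b→-1 (≡3 mod 4), so (2,3,4)→(2,-1,3)
reduced (well bottom): (2,-1,3) with a≤c, −a<b≤a
well minimum |f| = |-2| = 2 (negative-definite)

2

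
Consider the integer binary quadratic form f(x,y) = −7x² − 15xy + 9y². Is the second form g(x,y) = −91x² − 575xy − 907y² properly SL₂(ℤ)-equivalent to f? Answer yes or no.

D₁ = 477, D₂ = 477
river cycle of f (length 8): (9, 15, -7), (-7, 13, 11), (11, 9, -9), (-9, 9, 11), (11, 13, -7), (-7, 15, 9), (9, 21, -1), (-1, 21, 9)
river cycle of g (length 8): (-1, 21, 9), (9, 15, -7), (-7, 13, 11), (11, 9, -9), (-9, 9, 11), (11, 13, -7), (-7, 15, 9), (9, 21, -1)
cycles coincide ⇒ equivalent

yes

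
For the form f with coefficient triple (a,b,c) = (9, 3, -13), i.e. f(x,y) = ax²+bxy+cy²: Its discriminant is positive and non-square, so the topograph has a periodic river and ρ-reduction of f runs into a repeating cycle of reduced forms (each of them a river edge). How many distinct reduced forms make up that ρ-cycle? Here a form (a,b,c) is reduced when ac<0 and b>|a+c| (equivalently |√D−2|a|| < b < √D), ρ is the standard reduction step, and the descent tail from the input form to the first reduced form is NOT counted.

D = 477, ⌊√D⌋ = 21
descent: ρ → (-13,-3,9)
descent: ρ → (9,21,-1)  [lands on river]
river: ρ → (-1,21,9)
river: ρ → (9,15,-7)
river: ρ → (-7,13,11)
river: ρ → (11,9,-9)
river: ρ → (-9,9,11)
river: ρ → (11,13,-7)
river: ρ → (-7,15,9)
ρ-cycle length = 8 (tail of 2 descent steps not counted)

8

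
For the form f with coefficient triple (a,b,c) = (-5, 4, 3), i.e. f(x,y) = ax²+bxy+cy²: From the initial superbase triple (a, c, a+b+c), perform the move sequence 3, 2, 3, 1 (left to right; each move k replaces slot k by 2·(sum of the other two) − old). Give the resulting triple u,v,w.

start (-5,3,2) = (f(1,0),f(0,1),f(1,1))
replace slot 3: 2·((-5)+3) − 2 = -6 → (-5,3,-6)
replace slot 2: 2·((-5)+(-6)) − 3 = -25 → (-5,-25,-6)
replace slot 3: 2·((-5)+(-25)) − (-6) = -54 → (-5,-25,-54)
replace slot 1: 2·((-25)+(-54)) − (-5) = -153 → (-153,-25,-54)

-153,-25,-54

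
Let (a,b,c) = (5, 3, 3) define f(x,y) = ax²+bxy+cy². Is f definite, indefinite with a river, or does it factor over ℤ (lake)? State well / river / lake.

D = b²−4ac = 3² − 4·5·3 = -51
D < 0 ⇒ definite ⇒ every region one sign ⇒ single well

well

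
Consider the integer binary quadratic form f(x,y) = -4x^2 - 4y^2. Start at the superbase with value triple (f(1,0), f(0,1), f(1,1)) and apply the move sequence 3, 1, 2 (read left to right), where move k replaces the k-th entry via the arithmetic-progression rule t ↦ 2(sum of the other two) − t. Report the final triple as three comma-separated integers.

start (-4,-4,-8) = (f(1,0),f(0,1),f(1,1))
replace slot 3: 2·((-4)+(-4)) − (-8) = -8 → (-4,-4,-8)
replace slot 1: 2·((-4)+(-8)) − (-4) = -20 → (-20,-4,-8)
replace slot 2: 2·((-20)+(-8)) − (-4) = -52 → (-20,-52,-8)

-20,-52,-8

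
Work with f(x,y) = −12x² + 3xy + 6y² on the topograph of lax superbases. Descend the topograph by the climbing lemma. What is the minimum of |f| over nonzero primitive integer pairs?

descent: ρ → (6,9,-9)  [lands on river]
river: ρ → (-9,9,6)
river: ρ → (6,15,-3)
river: ρ → (-3,15,6)
closes: descent 1, river 4
min |a| on river = 3

3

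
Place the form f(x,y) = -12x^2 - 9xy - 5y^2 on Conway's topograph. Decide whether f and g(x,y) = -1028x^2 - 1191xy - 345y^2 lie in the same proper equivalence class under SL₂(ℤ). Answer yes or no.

D₁ = -159, D₂ = -159
f is negative-definite; reduce −f:
−f: flip: (12,9,5)→(5,-9,12)
−f: translate: b→1 (≡-9 mod 10), so (5,-9,12)→(5,1,8)
−f: reduced (well bottom): (5,1,8) with a≤c, −a<b≤a
flip sign back: reduced form of f is (-5,-1,-8)
g is negative-definite; reduce −g:
−g: translate: b→-865 (≡1191 mod 2056), so (1028,1191,345)→(1028,-865,182)
−g: flip: (1028,-865,182)→(182,865,1028)
−g: translate: b→137 (≡865 mod 364), so (182,865,1028)→(182,137,26)
−g: flip: (182,137,26)→(26,-137,182)
−g: translate: b→19 (≡-137 mod 52), so (26,-137,182)→(26,19,5)
−g: flip: (26,19,5)→(5,-19,26)
−g: translate: b→1 (≡-19 mod 10), so (5,-19,26)→(5,1,8)
−g: reduced (well bottom): (5,1,8) with a≤c, −a<b≤a
flip sign back: reduced form of g is (-5,-1,-8)
reduced forms (-5, -1, -8) vs (-5, -1, -8) ⇒ equivalent

yes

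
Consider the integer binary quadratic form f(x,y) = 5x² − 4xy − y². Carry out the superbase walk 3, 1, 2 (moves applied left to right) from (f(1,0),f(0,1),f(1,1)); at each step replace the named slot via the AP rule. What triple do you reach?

start (5,-1,0) = (f(1,0),f(0,1),f(1,1))
replace slot 3: 2·(5+(-1)) − 0 = 8 → (5,-1,8)
replace slot 1: 2·((-1)+8) − 5 = 9 → (9,-1,8)
replace slot 2: 2·(9+8) − (-1) = 35 → (9,35,8)

9,35,8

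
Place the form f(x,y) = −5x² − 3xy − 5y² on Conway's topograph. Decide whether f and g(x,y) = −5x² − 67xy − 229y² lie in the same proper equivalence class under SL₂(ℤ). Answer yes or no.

D₁ = -91, D₂ = -91
f is negative-definite; reduce −f:
−f: reduced (well bottom): (5,3,5) with a≤c, −a<b≤a
flip sign back: reduced form of f is (-5,-3,-5)
g is negative-definite; reduce −g:
−g: translate: b→-3 (≡67 mod 10), so (5,67,229)→(5,-3,5)
−g: flip: (5,-3,5)→(5,3,5)
−g: reduced (well bottom): (5,3,5) with a≤c, −a<b≤a
flip sign back: reduced form of g is (-5,-3,-5)
reduced forms (-5, -3, -5) vs (-5, -3, -5) ⇒ equivalent

yes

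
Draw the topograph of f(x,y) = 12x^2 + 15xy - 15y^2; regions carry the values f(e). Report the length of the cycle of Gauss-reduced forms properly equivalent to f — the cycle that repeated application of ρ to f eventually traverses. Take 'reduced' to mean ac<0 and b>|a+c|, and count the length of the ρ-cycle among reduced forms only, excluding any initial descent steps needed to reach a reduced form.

D = 945, ⌊√D⌋ = 30
river: ρ → (-15,15,12)
river: ρ → (12,9,-18)
river: ρ → (-18,27,3)
river: ρ → (3,27,-18)
river: ρ → (-18,9,12)
river: ρ → (12,15,-15)
ρ-cycle length = 6 (tail of 0 descent steps not counted)

6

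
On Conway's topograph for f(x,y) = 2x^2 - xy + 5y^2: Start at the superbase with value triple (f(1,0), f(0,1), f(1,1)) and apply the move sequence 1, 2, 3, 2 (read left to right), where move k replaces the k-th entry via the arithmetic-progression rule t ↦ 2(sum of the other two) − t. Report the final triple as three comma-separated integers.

start (2,5,6) = (f(1,0),f(0,1),f(1,1))
replace slot 1: 2·(5+6) − 2 = 20 → (20,5,6)
replace slot 2: 2·(20+6) − 5 = 47 → (20,47,6)
replace slot 3: 2·(20+47) − 6 = 128 → (20,47,128)
replace slot 2: 2·(20+128) − 47 = 249 → (20,249,128)

20,249,128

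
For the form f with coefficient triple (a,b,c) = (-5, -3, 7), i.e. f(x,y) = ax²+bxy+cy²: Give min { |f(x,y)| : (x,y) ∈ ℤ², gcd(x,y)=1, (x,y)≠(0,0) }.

descent: ρ → (7,3,-5)  [lands on river]
river: ρ → (-5,7,5)
river: ρ → (5,3,-7)
river: ρ → (-7,11,1)
river: ρ → (1,11,-7)
river: ρ → (-7,3,5)
river: ρ → (5,7,-5)
river: ρ → (-5,3,7)
river: ρ → (7,11,-1)
river: ρ → (-1,11,7)
closes: descent 1, river 10
min |a| on river = 1

1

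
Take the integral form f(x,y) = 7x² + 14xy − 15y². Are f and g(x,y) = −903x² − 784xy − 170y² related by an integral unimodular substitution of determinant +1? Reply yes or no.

D₁ = 616, D₂ = 616
river cycle of f (length 10): (-15, 16, 6), (6, 20, -9), (-9, 16, 10), (10, 24, -1), (-1, 24, 10), (10, 16, -9), (-9, 20, 6), (6, 16, -15), (-15, 14, 7), (7, 14, -15)
river cycle of g (length 10): (-15, 16, 6), (6, 20, -9), (-9, 16, 10), (10, 24, -1), (-1, 24, 10), (10, 16, -9), (-9, 20, 6), (6, 16, -15), (-15, 14, 7), (7, 14, -15)
cycles coincide ⇒ equivalent

yes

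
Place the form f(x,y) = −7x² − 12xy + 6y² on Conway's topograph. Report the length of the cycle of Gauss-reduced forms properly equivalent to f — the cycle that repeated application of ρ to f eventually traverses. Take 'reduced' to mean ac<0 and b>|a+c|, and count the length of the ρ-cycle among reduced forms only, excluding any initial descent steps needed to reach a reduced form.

D = 312, ⌊√D⌋ = 17
descent: ρ → (6,12,-7)  [lands on river]
river: ρ → (-7,16,2)
river: ρ → (2,16,-7)
river: ρ → (-7,12,6)
ρ-cycle length = 4 (tail of 1 descent step not counted)

4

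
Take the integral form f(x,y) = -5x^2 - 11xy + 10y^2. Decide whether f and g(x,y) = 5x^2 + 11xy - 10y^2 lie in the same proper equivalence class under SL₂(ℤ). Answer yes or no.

D₁ = 321, D₂ = 321
river cycle of f (length 6): (10, 11, -5), (-5, 9, 12), (12, 15, -2), (-2, 17, 4), (4, 15, -6), (-6, 9, 10)
river cycle of g (length 6): (-10, 9, 6), (6, 15, -4), (-4, 17, 2), (2, 15, -12), (-12, 9, 5), (5, 11, -10)
cycles differ ⇒ inequivalent

no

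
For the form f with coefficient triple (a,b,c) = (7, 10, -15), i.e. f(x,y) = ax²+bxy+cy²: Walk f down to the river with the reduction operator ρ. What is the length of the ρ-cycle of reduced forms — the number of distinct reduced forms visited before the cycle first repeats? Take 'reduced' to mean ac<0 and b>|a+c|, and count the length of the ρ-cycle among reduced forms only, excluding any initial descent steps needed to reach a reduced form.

D = 520, ⌊√D⌋ = 22
river: ρ → (-15,20,2)
river: ρ → (2,20,-15)
river: ρ → (-15,10,7)
river: ρ → (7,18,-7)
river: ρ → (-7,10,15)
river: ρ → (15,20,-2)
river: ρ → (-2,20,15)
river: ρ → (15,10,-7)
river: ρ → (-7,18,7)
river: ρ → (7,10,-15)
ρ-cycle length = 10 (tail of 0 descent steps not counted)

10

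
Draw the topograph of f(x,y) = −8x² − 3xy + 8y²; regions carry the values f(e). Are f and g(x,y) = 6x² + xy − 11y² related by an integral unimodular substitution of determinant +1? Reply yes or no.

D₁ = 265, D₂ = 265
river cycle of f (length 18): (8, 3, -8), (-8, 13, 3), (3, 11, -12), (-12, 13, 2), (2, 15, -5), (-5, 15, 2), (2, 13, -12), (-12, 11, 3), (3, 13, -8), (-8, 3, 8), … (8 more)
river cycle of g (length 22): (6, 13, -4), (-4, 11, 9), (9, 7, -6), (-6, 5, 10), (10, 15, -1), (-1, 15, 10), (10, 5, -6), (-6, 7, 9), (9, 11, -4), (-4, 13, 6), … (12 more)
cycles differ ⇒ inequivalent

no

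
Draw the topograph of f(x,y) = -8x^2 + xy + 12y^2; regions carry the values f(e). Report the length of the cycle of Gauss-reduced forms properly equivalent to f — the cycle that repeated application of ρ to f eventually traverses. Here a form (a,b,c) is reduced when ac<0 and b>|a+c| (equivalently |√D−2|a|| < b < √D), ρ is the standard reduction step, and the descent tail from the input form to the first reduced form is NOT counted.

D = 385, ⌊√D⌋ = 19
descent: ρ → (12,-1,-8)
descent: ρ → (-8,17,3)  [lands on river]
river: ρ → (3,19,-2)
river: ρ → (-2,17,12)
river: ρ → (12,7,-7)
river: ρ → (-7,7,12)
river: ρ → (12,17,-2)
river: ρ → (-2,19,3)
river: ρ → (3,17,-8)
river: ρ → (-8,15,5)
river: ρ → (5,15,-8)
ρ-cycle length = 10 (tail of 2 descent steps not counted)

10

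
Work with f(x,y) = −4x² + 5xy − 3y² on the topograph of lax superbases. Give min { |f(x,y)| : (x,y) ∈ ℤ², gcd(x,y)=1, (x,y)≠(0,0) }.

translate: b→3 (≡-5 mod 8), so (4,-5,3)→(4,3,2)
flip: (4,3,2)→(2,-3,4)
translate: b→1 (≡-3 mod 4), so (2,-3,4)→(2,1,3)
reduced (well bottom): (2,1,3) with a≤c, −a<b≤a
well minimum |f| = |-2| = 2 (negative-definite)

2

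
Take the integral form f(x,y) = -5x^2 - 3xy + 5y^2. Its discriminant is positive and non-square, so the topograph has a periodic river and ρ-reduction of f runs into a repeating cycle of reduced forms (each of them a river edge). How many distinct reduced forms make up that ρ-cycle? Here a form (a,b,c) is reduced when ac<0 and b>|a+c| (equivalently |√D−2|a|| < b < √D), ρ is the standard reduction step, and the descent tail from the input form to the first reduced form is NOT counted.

D = 109, ⌊√D⌋ = 10
descent: ρ → (5,3,-5)  [lands on river]
river: ρ → (-5,7,3)
river: ρ → (3,5,-7)
river: ρ → (-7,9,1)
river: ρ → (1,9,-7)
river: ρ → (-7,5,3)
river: ρ → (3,7,-5)
river: ρ → (-5,3,5)
river: ρ → (5,7,-3)
river: ρ → (-3,5,7)
river: ρ → (7,9,-1)
river: ρ → (-1,9,7)
river: ρ → (7,5,-3)
river: ρ → (-3,7,5)
ρ-cycle length = 14 (tail of 1 descent step not counted)

14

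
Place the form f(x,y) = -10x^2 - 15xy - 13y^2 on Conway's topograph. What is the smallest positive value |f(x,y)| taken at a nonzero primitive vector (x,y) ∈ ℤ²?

translate: b→-5 (≡15 mod 20), so (10,15,13)→(10,-5,8)
flip: (10,-5,8)→(8,5,10)
reduced (well bottom): (8,5,10) with a≤c, −a<b≤a
well minimum |f| = |-8| = 8 (negative-definite)

8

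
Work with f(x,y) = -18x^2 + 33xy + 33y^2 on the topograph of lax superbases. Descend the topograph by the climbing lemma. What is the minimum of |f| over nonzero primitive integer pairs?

river: ρ → (33,33,-18)
river: ρ → (-18,39,27)
river: ρ → (27,15,-30)
river: ρ → (-30,45,12)
river: ρ → (12,51,-18)
river: ρ → (-18,57,3)
river: ρ → (3,57,-18)
river: ρ → (-18,51,12)
river: ρ → (12,45,-30)
river: ρ → (-30,15,27)
river: ρ → (27,39,-18)
river: ρ → (-18,33,33)
closes: descent 0, river 12
min |a| on river = 3

3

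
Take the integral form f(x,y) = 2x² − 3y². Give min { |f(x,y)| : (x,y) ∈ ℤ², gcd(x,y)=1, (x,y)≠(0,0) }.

descent: ρ → (-3,0,2)
descent: ρ → (2,4,-1)  [lands on river]
river: ρ → (-1,4,2)
closes: descent 2, river 2
min |a| on river = 1

1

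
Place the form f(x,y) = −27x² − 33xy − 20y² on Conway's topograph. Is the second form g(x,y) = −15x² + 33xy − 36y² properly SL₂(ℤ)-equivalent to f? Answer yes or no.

D₁ = -1071, D₂ = -1071
f is negative-definite; reduce −f:
−f: translate: b→-21 (≡33 mod 54), so (27,33,20)→(27,-21,14)
−f: flip: (27,-21,14)→(14,21,27)
−f: translate: b→-7 (≡21 mod 28), so (14,21,27)→(14,-7,20)
−f: reduced (well bottom): (14,-7,20) with a≤c, −a<b≤a
flip sign back: reduced form of f is (-14,7,-20)
g is negative-definite; reduce −g:
−g: translate: b→-3 (≡-33 mod 30), so (15,-33,36)→(15,-3,18)
−g: reduced (well bottom): (15,-3,18) with a≤c, −a<b≤a
flip sign back: reduced form of g is (-15,3,-18)
reduced forms (-14, 7, -20) vs (-15, 3, -18) ⇒ inequivalent

no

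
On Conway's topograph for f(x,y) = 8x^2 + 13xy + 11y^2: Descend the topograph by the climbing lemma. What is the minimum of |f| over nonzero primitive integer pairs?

translate: b→-3 (≡13 mod 16), so (8,13,11)→(8,-3,6)
flip: (8,-3,6)→(6,3,8)
reduced (well bottom): (6,3,8) with a≤c, −a<b≤a
well minimum = a = 6

6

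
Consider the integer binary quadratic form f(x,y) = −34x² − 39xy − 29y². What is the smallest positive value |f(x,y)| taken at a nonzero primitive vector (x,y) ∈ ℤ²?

translate: b→-29 (≡39 mod 68), so (34,39,29)→(34,-29,24)
flip: (34,-29,24)→(24,29,34)
translate: b→-19 (≡29 mod 48), so (24,29,34)→(24,-19,29)
reduced (well bottom): (24,-19,29) with a≤c, −a<b≤a
well minimum |f| = |-24| = 24 (negative-definite)

24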